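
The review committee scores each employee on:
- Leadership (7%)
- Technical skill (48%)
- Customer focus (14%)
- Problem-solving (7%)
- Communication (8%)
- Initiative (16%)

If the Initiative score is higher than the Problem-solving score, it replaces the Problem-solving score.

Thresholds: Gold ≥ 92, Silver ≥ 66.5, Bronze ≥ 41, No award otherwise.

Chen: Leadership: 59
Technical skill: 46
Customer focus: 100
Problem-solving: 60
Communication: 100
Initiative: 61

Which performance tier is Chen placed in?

Bronze

Initiative (61) > Problem-solving (60), so Problem-solving counts as 61.
Weighted total:
  Leadership 59 × 0.07 = 4.13
  Technical skill 46 × 0.48 = 22.08
  Customer focus 100 × 0.14 = 14
  Problem-solving 61 × 0.07 = 4.27
  Communication 100 × 0.08 = 8
  Initiative 61 × 0.16 = 9.76
Sum = 62.24
62.24 is ≥ 41 and < 66.5 → Bronze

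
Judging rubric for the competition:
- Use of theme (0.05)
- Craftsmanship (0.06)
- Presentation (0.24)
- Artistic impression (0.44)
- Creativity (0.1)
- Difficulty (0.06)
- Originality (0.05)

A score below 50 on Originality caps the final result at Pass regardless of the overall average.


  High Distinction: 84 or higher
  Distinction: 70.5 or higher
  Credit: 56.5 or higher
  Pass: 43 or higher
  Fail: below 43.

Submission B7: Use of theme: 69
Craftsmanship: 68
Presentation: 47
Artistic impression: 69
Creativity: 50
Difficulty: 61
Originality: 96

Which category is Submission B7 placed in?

Originality score 96 ≥ 50: minimum met.
Weighted total:
  Use of theme 69 × 0.05 = 3.45
  Craftsmanship 68 × 0.06 = 4.08
  Presentation 47 × 0.24 = 11.28
  Artistic impression 69 × 0.44 = 30.36
  Creativity 50 × 0.1 = 5
  Difficulty 61 × 0.06 = 3.66
  Originality 96 × 0.05 = 4.8
Sum = 62.63
62.63 is ≥ 56.5 and < 70.5 → Credit

Credit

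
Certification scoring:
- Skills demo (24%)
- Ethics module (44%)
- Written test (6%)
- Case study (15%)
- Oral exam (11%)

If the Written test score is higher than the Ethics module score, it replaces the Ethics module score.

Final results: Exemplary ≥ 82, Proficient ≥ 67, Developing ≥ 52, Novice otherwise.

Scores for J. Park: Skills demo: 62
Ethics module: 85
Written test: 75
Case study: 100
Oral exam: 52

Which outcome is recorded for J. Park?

Written test (75) ≤ Ethics module (85), so Ethics module stays at 85.
Weighted total:
  Skills demo 62 × 0.24 = 14.88
  Ethics module 85 × 0.44 = 37.4
  Written test 75 × 0.06 = 4.5
  Case study 100 × 0.15 = 15
  Oral exam 52 × 0.11 = 5.72
Sum = 77.5
77.5 is ≥ 67 and < 82 → Proficient

Proficient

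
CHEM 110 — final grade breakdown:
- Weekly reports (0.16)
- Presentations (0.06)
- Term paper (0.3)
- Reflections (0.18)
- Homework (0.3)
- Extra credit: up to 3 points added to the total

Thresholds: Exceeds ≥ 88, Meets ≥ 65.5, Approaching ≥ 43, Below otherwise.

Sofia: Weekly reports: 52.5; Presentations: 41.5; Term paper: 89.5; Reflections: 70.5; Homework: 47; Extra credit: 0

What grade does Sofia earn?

Weighted total:
  Weekly reports 52.5 × 0.16 = 8.4
  Presentations 41.5 × 0.06 = 2.49
  Term paper 89.5 × 0.3 = 26.85
  Reflections 70.5 × 0.18 = 12.69
  Homework 47 × 0.3 = 14.1
Sum = 64.53
Extra credit: 64.53 + 0 = 64.53
64.53 is ≥ 43 and < 65.5 → Approaching

Approaching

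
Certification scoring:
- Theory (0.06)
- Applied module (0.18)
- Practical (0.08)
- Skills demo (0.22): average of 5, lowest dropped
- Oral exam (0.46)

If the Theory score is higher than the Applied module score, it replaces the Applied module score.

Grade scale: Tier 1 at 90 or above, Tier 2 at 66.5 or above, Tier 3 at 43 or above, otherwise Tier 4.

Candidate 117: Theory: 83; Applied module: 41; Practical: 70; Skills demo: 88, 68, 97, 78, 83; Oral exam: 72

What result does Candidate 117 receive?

Tier 2

Skills demo: drop 68 → average of remaining 4 = 346/4 = 86.5
Theory (83) > Applied module (41), so Applied module counts as 83.
Weighted total:
  Theory 83 × 0.06 = 4.98
  Applied module 83 × 0.18 = 14.94
  Practical 70 × 0.08 = 5.6
  Skills demo 86.5 × 0.22 = 19.03
  Oral exam 72 × 0.46 = 33.12
Sum = 77.67
77.67 is ≥ 66.5 and < 90 → Tier 2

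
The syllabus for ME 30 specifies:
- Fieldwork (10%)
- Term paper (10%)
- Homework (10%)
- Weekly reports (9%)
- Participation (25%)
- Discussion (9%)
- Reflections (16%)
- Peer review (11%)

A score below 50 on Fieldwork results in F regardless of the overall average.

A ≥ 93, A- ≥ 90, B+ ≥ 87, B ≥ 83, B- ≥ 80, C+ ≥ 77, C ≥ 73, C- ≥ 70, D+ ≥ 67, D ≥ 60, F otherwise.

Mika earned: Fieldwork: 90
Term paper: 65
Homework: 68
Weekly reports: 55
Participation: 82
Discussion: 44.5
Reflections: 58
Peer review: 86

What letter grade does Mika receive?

C-

Fieldwork score 90 ≥ 50: minimum met.
Weighted total:
  Fieldwork 90 × 0.1 = 9
  Term paper 65 × 0.1 = 6.5
  Homework 68 × 0.1 = 6.8
  Weekly reports 55 × 0.09 = 4.95
  Participation 82 × 0.25 = 20.5
  Discussion 44.5 × 0.09 = 4.005
  Reflections 58 × 0.16 = 9.28
  Peer review 86 × 0.11 = 9.46
Sum = 70.495
70.495 is ≥ 70 and < 73 → C-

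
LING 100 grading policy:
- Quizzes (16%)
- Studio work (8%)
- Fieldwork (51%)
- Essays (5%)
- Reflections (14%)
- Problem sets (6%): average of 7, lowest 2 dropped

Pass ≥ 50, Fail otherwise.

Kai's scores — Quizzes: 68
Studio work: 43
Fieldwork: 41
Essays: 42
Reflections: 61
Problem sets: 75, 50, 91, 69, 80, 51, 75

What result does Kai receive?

Problem sets: drop 50, 51 → average of remaining 5 = 390/5 = 78
Weighted total:
  Quizzes 68 × 0.16 = 10.88
  Studio work 43 × 0.08 = 3.44
  Fieldwork 41 × 0.51 = 20.91
  Essays 42 × 0.05 = 2.1
  Reflections 61 × 0.14 = 8.54
  Problem sets 78 × 0.06 = 4.68
Sum = 50.55
50.55 ≥ 50 → Pass

Pass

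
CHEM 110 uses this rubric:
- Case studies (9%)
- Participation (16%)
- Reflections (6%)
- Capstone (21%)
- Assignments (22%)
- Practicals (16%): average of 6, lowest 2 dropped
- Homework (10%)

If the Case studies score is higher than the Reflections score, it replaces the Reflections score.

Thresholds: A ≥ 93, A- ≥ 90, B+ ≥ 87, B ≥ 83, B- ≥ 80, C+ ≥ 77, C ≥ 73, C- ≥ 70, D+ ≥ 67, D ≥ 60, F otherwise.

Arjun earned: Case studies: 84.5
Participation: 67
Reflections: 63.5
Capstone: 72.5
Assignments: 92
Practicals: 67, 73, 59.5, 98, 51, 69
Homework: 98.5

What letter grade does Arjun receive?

B-

Practicals: drop 51, 59.5 → average of remaining 4 = 307/4 = 76.75
Case studies (84.5) > Reflections (63.5), so Reflections counts as 84.5.
Weighted total:
  Case studies 84.5 × 0.09 = 7.605
  Participation 67 × 0.16 = 10.72
  Reflections 84.5 × 0.06 = 5.07
  Capstone 72.5 × 0.21 = 15.225
  Assignments 92 × 0.22 = 20.24
  Practicals 76.75 × 0.16 = 12.28
  Homework 98.5 × 0.1 = 9.85
Sum = 80.99
80.99 is ≥ 80 and < 83 → B-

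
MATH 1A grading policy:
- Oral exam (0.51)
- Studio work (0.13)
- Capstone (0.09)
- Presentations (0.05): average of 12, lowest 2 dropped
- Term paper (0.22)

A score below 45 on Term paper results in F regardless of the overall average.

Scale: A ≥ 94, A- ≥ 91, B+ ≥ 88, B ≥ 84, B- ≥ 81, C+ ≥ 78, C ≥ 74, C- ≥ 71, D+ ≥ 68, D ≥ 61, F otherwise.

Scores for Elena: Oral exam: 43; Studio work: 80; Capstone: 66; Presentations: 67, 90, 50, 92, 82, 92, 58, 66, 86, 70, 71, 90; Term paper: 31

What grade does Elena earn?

Presentations: drop 50, 58 → average of remaining 10 = 806/10 = 80.6
Term paper score 31 < 45: minimum not met.
Weighted total:
  Oral exam 43 × 0.51 = 21.93
  Studio work 80 × 0.13 = 10.4
  Capstone 66 × 0.09 = 5.94
  Presentations 80.6 × 0.05 = 4.03
  Term paper 31 × 0.22 = 6.82
Sum = 49.12
Because the Term paper minimum was not met, the result is F.

F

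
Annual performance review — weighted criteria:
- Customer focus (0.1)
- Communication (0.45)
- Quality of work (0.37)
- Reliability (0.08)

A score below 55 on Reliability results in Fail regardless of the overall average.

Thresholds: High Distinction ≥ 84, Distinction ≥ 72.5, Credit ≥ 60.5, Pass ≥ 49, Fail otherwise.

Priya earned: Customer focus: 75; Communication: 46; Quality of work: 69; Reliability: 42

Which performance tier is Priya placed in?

Reliability score 42 < 55: minimum not met.
Weighted total:
  Customer focus 75 × 0.1 = 7.5
  Communication 46 × 0.45 = 20.7
  Quality of work 69 × 0.37 = 25.53
  Reliability 42 × 0.08 = 3.36
Sum = 57.09
Because the Reliability minimum was not met, the result is Fail.

Fail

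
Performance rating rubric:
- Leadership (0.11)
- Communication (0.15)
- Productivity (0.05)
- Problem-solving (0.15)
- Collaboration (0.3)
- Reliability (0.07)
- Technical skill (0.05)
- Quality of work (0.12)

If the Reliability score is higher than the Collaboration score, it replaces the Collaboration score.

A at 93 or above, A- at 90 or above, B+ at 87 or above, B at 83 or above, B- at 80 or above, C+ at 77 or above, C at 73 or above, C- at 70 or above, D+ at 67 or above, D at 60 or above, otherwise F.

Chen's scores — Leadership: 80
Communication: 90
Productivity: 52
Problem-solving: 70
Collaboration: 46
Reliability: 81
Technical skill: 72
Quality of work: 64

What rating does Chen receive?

C

Reliability (81) > Collaboration (46), so Collaboration counts as 81.
Weighted total:
  Leadership 80 × 0.11 = 8.8
  Communication 90 × 0.15 = 13.5
  Productivity 52 × 0.05 = 2.6
  Problem-solving 70 × 0.15 = 10.5
  Collaboration 81 × 0.3 = 24.3
  Reliability 81 × 0.07 = 5.67
  Technical skill 72 × 0.05 = 3.6
  Quality of work 64 × 0.12 = 7.68
Sum = 76.65
76.65 is ≥ 73 and < 77 → C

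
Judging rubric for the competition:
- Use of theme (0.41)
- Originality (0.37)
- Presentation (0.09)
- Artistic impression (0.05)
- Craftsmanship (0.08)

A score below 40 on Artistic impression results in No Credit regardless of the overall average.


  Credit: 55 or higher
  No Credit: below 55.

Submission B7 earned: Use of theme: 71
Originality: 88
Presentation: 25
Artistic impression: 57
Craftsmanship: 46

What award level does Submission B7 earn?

Credit

Artistic impression score 57 ≥ 40: minimum met.
Weighted total:
  Use of theme 71 × 0.41 = 29.11
  Originality 88 × 0.37 = 32.56
  Presentation 25 × 0.09 = 2.25
  Artistic impression 57 × 0.05 = 2.85
  Craftsmanship 46 × 0.08 = 3.68
Sum = 70.45
70.45 ≥ 55 → Credit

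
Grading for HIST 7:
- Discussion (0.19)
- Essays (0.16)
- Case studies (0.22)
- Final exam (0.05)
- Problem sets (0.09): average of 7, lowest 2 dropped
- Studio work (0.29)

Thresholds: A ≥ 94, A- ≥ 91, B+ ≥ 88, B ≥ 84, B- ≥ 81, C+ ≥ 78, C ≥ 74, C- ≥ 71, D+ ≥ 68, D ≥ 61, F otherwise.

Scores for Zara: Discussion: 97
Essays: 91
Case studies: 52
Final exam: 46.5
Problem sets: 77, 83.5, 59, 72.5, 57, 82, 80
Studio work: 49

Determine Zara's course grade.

D+

Problem sets: drop 57, 59 → average of remaining 5 = 395/5 = 79
Weighted total:
  Discussion 97 × 0.19 = 18.43
  Essays 91 × 0.16 = 14.56
  Case studies 52 × 0.22 = 11.44
  Final exam 46.5 × 0.05 = 2.325
  Problem sets 79 × 0.09 = 7.11
  Studio work 49 × 0.29 = 14.21
Sum = 68.075
68.075 is ≥ 68 and < 71 → D+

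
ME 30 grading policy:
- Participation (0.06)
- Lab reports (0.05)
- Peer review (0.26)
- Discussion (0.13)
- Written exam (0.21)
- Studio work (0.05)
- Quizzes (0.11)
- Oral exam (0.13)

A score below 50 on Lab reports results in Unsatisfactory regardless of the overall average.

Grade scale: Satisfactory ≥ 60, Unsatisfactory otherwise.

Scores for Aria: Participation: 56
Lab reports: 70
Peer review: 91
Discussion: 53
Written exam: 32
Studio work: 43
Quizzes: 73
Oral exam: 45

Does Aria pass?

Satisfactory

Lab reports score 70 ≥ 50: minimum met.
Weighted total:
  Participation 56 × 0.06 = 3.36
  Lab reports 70 × 0.05 = 3.5
  Peer review 91 × 0.26 = 23.66
  Discussion 53 × 0.13 = 6.89
  Written exam 32 × 0.21 = 6.72
  Studio work 43 × 0.05 = 2.15
  Quizzes 73 × 0.11 = 8.03
  Oral exam 45 × 0.13 = 5.85
Sum = 60.16
60.16 ≥ 60 → Satisfactory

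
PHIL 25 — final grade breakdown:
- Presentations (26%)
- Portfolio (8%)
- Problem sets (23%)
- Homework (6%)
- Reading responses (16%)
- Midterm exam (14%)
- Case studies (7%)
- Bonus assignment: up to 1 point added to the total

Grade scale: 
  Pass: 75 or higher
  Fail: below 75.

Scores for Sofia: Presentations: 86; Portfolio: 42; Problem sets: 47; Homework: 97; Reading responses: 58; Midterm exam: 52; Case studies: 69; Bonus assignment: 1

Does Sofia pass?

Fail

Weighted total:
  Presentations 86 × 0.26 = 22.36
  Portfolio 42 × 0.08 = 3.36
  Problem sets 47 × 0.23 = 10.81
  Homework 97 × 0.06 = 5.82
  Reading responses 58 × 0.16 = 9.28
  Midterm exam 52 × 0.14 = 7.28
  Case studies 69 × 0.07 = 4.83
Sum = 63.74
Bonus assignment: 63.74 + 1 = 64.74
64.74 < 75 → Fail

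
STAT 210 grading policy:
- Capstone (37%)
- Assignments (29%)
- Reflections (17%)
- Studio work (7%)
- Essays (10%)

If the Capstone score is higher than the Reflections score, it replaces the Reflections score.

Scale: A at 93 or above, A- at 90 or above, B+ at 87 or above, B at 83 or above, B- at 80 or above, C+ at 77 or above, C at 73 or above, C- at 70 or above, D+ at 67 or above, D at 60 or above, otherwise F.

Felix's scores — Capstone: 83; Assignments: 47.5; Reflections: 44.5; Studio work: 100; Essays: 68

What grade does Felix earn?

C-

Capstone (83) > Reflections (44.5), so Reflections counts as 83.
Weighted total:
  Capstone 83 × 0.37 = 30.71
  Assignments 47.5 × 0.29 = 13.775
  Reflections 83 × 0.17 = 14.11
  Studio work 100 × 0.07 = 7
  Essays 68 × 0.1 = 6.8
Sum = 72.395
72.395 is ≥ 70 and < 73 → C-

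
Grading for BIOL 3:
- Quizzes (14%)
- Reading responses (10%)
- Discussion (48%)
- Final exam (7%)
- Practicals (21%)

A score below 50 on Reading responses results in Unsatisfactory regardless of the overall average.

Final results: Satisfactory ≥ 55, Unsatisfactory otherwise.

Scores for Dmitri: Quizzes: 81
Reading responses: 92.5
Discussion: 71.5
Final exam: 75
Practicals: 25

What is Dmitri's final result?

Satisfactory

Reading responses score 92.5 ≥ 50: minimum met.
Weighted total:
  Quizzes 81 × 0.14 = 11.34
  Reading responses 92.5 × 0.1 = 9.25
  Discussion 71.5 × 0.48 = 34.32
  Final exam 75 × 0.07 = 5.25
  Practicals 25 × 0.21 = 5.25
Sum = 65.41
65.41 ≥ 55 → Satisfactory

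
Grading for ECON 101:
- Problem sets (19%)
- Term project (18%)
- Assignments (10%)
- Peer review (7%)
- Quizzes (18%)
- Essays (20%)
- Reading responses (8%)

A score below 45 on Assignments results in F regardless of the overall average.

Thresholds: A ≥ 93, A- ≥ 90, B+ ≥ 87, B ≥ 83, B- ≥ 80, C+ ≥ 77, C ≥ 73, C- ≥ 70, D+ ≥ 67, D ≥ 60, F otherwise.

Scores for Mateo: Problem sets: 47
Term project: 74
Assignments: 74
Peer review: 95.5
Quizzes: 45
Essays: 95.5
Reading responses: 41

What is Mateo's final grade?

D

Assignments score 74 ≥ 45: minimum met.
Weighted total:
  Problem sets 47 × 0.19 = 8.93
  Term project 74 × 0.18 = 13.32
  Assignments 74 × 0.1 = 7.4
  Peer review 95.5 × 0.07 = 6.685
  Quizzes 45 × 0.18 = 8.1
  Essays 95.5 × 0.2 = 19.1
  Reading responses 41 × 0.08 = 3.28
Sum = 66.815
66.815 is ≥ 60 and < 67 → D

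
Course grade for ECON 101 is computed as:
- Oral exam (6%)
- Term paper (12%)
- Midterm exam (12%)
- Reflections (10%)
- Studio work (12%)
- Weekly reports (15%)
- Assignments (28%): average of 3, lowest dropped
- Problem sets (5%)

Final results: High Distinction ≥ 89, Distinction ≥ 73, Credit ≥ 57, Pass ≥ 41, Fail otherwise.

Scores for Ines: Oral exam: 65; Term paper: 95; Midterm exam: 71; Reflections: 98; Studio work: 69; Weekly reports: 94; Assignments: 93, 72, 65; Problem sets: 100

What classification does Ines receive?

Distinction

Assignments: drop 65 → average of remaining 2 = 165/2 = 82.5
Weighted total:
  Oral exam 65 × 0.06 = 3.9
  Term paper 95 × 0.12 = 11.4
  Midterm exam 71 × 0.12 = 8.52
  Reflections 98 × 0.1 = 9.8
  Studio work 69 × 0.12 = 8.28
  Weekly reports 94 × 0.15 = 14.1
  Assignments 82.5 × 0.28 = 23.1
  Problem sets 100 × 0.05 = 5
Sum = 84.1
84.1 is ≥ 73 and < 89 → Distinction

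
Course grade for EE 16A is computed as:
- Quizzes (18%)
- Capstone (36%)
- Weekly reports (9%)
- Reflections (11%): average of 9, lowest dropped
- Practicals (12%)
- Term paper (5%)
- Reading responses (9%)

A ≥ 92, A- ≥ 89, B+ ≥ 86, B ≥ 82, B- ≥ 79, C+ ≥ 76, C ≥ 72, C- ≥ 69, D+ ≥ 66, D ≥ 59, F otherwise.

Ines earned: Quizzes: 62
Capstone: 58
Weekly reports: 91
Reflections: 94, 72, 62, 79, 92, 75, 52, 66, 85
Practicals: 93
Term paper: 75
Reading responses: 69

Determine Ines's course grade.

C-

Reflections: drop 52 → average of remaining 8 = 625/8 = 78.125
Weighted total:
  Quizzes 62 × 0.18 = 11.16
  Capstone 58 × 0.36 = 20.88
  Weekly reports 91 × 0.09 = 8.19
  Reflections 78.125 × 0.11 = 8.59375
  Practicals 93 × 0.12 = 11.16
  Term paper 75 × 0.05 = 3.75
  Reading responses 69 × 0.09 = 6.21
Sum = 69.94375
69.94375 is ≥ 69 and < 72 → C-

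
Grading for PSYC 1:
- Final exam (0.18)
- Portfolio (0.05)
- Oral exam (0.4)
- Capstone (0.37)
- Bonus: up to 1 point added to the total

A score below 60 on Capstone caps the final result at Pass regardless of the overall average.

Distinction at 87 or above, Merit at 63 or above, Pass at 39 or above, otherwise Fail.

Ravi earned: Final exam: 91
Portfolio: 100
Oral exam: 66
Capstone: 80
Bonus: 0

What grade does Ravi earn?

Merit

Capstone score 80 ≥ 60: minimum met.
Weighted total:
  Final exam 91 × 0.18 = 16.38
  Portfolio 100 × 0.05 = 5
  Oral exam 66 × 0.4 = 26.4
  Capstone 80 × 0.37 = 29.6
Sum = 77.38
Bonus: 77.38 + 0 = 77.38
77.38 is ≥ 63 and < 87 → Merit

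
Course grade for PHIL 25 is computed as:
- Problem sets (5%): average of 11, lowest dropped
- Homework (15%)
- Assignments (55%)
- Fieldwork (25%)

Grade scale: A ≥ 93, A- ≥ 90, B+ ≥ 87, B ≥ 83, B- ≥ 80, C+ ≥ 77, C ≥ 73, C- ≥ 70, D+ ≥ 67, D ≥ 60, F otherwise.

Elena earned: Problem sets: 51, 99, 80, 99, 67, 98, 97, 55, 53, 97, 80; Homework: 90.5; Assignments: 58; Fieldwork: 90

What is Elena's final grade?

C-

Problem sets: drop 51 → average of remaining 10 = 825/10 = 82.5
Weighted total:
  Problem sets 82.5 × 0.05 = 4.125
  Homework 90.5 × 0.15 = 13.575
  Assignments 58 × 0.55 = 31.9
  Fieldwork 90 × 0.25 = 22.5
Sum = 72.1
72.1 is ≥ 70 and < 73 → C-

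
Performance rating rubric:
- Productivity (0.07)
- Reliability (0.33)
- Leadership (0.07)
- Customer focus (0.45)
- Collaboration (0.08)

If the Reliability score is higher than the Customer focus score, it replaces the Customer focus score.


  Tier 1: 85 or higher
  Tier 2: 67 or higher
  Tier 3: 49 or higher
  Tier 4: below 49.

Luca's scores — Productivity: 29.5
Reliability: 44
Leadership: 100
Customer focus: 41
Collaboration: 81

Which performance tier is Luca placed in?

Tier 3

Reliability (44) > Customer focus (41), so Customer focus counts as 44.
Weighted total:
  Productivity 29.5 × 0.07 = 2.065
  Reliability 44 × 0.33 = 14.52
  Leadership 100 × 0.07 = 7
  Customer focus 44 × 0.45 = 19.8
  Collaboration 81 × 0.08 = 6.48
Sum = 49.865
49.865 is ≥ 49 and < 67 → Tier 3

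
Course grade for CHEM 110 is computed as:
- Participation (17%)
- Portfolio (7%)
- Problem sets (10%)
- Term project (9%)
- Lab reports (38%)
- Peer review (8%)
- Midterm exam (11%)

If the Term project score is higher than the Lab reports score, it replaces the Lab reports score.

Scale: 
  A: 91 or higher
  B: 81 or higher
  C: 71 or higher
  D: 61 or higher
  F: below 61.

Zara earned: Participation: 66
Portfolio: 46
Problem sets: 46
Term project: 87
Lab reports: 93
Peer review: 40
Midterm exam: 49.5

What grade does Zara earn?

D

Term project (87) ≤ Lab reports (93), so Lab reports stays at 93.
Weighted total:
  Participation 66 × 0.17 = 11.22
  Portfolio 46 × 0.07 = 3.22
  Problem sets 46 × 0.1 = 4.6
  Term project 87 × 0.09 = 7.83
  Lab reports 93 × 0.38 = 35.34
  Peer review 40 × 0.08 = 3.2
  Midterm exam 49.5 × 0.11 = 5.445
Sum = 70.855
70.855 is ≥ 61 and < 71 → D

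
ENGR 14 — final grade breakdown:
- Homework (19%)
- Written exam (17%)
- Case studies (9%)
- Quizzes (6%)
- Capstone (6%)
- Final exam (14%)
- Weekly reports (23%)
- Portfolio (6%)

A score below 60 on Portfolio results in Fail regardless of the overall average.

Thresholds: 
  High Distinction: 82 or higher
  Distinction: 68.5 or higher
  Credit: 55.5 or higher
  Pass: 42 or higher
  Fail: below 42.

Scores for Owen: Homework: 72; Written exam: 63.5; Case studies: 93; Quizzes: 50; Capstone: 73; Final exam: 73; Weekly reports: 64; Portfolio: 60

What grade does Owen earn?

Portfolio score 60 ≥ 60: minimum met.
Weighted total:
  Homework 72 × 0.19 = 13.68
  Written exam 63.5 × 0.17 = 10.795
  Case studies 93 × 0.09 = 8.37
  Quizzes 50 × 0.06 = 3
  Capstone 73 × 0.06 = 4.38
  Final exam 73 × 0.14 = 10.22
  Weekly reports 64 × 0.23 = 14.72
  Portfolio 60 × 0.06 = 3.6
Sum = 68.765
68.765 is ≥ 68.5 and < 82 → Distinction

Distinction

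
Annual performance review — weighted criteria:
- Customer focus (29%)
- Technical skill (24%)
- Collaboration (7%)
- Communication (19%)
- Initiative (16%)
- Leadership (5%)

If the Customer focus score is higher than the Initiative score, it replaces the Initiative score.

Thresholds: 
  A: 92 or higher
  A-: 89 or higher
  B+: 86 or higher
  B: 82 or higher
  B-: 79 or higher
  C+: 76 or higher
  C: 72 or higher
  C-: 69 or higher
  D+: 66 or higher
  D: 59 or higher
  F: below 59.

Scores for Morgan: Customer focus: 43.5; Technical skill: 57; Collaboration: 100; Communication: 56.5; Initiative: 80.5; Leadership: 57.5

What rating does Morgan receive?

Customer focus (43.5) ≤ Initiative (80.5), so Initiative stays at 80.5.
Weighted total:
  Customer focus 43.5 × 0.29 = 12.615
  Technical skill 57 × 0.24 = 13.68
  Collaboration 100 × 0.07 = 7
  Communication 56.5 × 0.19 = 10.735
  Initiative 80.5 × 0.16 = 12.88
  Leadership 57.5 × 0.05 = 2.875
Sum = 59.785
59.785 is ≥ 59 and < 66 → D

D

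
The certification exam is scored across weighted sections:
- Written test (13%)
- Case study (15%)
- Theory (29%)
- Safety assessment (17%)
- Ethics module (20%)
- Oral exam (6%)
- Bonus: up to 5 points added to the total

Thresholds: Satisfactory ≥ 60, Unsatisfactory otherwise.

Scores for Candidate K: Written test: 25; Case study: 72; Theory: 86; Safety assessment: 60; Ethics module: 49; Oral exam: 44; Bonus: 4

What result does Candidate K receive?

Weighted total:
  Written test 25 × 0.13 = 3.25
  Case study 72 × 0.15 = 10.8
  Theory 86 × 0.29 = 24.94
  Safety assessment 60 × 0.17 = 10.2
  Ethics module 49 × 0.2 = 9.8
  Oral exam 44 × 0.06 = 2.64
Sum = 61.63
Bonus: 61.63 + 4 = 65.63
65.63 ≥ 60 → Satisfactory

Satisfactory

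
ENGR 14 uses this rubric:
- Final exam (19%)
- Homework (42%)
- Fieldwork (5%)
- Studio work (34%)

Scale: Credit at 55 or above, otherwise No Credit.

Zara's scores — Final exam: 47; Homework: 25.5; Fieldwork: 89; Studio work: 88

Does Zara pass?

Weighted total:
  Final exam 47 × 0.19 = 8.93
  Homework 25.5 × 0.42 = 10.71
  Fieldwork 89 × 0.05 = 4.45
  Studio work 88 × 0.34 = 29.92
Sum = 54.01
54.01 < 55 → No Credit

No Credit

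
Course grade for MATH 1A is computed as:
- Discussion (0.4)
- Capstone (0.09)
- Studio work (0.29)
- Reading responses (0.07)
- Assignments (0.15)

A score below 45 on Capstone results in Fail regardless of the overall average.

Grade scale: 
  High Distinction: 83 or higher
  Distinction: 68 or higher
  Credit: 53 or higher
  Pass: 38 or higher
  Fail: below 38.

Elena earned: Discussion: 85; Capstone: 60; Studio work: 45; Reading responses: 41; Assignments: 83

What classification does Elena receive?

Capstone score 60 ≥ 45: minimum met.
Weighted total:
  Discussion 85 × 0.4 = 34
  Capstone 60 × 0.09 = 5.4
  Studio work 45 × 0.29 = 13.05
  Reading responses 41 × 0.07 = 2.87
  Assignments 83 × 0.15 = 12.45
Sum = 67.77
67.77 is ≥ 53 and < 68 → Credit

Credit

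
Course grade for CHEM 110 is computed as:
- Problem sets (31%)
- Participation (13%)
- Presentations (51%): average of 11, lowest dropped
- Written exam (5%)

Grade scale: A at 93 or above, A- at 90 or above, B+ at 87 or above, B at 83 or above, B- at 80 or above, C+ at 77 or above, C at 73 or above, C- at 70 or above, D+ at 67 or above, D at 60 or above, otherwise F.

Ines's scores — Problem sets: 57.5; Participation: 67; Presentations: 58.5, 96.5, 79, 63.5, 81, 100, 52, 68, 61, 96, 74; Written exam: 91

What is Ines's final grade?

Presentations: drop 52 → average of remaining 10 = 777.5/10 = 77.75
Weighted total:
  Problem sets 57.5 × 0.31 = 17.825
  Participation 67 × 0.13 = 8.71
  Presentations 77.75 × 0.51 = 39.6525
  Written exam 91 × 0.05 = 4.55
Sum = 70.7375
70.7375 is ≥ 70 and < 73 → C-

C-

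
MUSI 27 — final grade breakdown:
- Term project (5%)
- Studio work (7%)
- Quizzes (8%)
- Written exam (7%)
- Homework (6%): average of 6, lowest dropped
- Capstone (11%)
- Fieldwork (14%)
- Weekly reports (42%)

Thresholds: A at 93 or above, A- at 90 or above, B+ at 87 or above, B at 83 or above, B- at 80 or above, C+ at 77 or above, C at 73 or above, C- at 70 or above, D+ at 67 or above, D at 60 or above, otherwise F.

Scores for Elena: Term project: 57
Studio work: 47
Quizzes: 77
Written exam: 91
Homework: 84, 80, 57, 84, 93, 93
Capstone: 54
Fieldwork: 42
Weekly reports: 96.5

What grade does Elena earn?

Homework: drop 57 → average of remaining 5 = 434/5 = 86.8
Weighted total:
  Term project 57 × 0.05 = 2.85
  Studio work 47 × 0.07 = 3.29
  Quizzes 77 × 0.08 = 6.16
  Written exam 91 × 0.07 = 6.37
  Homework 86.8 × 0.06 = 5.208
  Capstone 54 × 0.11 = 5.94
  Fieldwork 42 × 0.14 = 5.88
  Weekly reports 96.5 × 0.42 = 40.53
Sum = 76.228
76.228 is ≥ 73 and < 77 → C

C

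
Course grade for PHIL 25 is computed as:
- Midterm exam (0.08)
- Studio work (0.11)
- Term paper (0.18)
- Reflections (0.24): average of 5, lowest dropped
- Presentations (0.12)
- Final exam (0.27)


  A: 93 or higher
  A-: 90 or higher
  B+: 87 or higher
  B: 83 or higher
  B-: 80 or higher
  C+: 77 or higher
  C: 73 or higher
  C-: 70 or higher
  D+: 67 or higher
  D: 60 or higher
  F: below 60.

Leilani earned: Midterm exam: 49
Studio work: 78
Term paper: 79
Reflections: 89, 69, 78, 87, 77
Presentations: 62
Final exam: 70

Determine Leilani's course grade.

Reflections: drop 69 → average of remaining 4 = 331/4 = 82.75
Weighted total:
  Midterm exam 49 × 0.08 = 3.92
  Studio work 78 × 0.11 = 8.58
  Term paper 79 × 0.18 = 14.22
  Reflections 82.75 × 0.24 = 19.86
  Presentations 62 × 0.12 = 7.44
  Final exam 70 × 0.27 = 18.9
Sum = 72.92
72.92 is ≥ 70 and < 73 → C-

C-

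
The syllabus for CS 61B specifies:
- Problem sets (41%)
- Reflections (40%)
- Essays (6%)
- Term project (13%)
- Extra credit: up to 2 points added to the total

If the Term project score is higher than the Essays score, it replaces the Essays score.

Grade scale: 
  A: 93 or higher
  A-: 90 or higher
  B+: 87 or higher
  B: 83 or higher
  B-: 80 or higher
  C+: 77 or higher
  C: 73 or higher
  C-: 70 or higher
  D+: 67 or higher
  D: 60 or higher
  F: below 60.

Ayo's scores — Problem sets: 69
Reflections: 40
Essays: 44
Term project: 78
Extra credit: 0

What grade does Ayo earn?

Term project (78) > Essays (44), so Essays counts as 78.
Weighted total:
  Problem sets 69 × 0.41 = 28.29
  Reflections 40 × 0.4 = 16
  Essays 78 × 0.06 = 4.68
  Term project 78 × 0.13 = 10.14
Sum = 59.11
Extra credit: 59.11 + 0 = 59.11
59.11 < 60 → F

F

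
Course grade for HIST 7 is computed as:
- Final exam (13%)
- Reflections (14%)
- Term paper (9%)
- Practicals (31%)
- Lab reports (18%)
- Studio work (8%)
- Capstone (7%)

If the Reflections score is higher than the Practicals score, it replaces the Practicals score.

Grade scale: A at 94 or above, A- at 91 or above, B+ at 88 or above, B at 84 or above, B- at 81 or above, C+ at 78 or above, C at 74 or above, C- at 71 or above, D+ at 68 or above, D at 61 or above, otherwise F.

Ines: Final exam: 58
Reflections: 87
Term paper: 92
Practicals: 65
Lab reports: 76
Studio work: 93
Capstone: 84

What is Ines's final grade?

Reflections (87) > Practicals (65), so Practicals counts as 87.
Weighted total:
  Final exam 58 × 0.13 = 7.54
  Reflections 87 × 0.14 = 12.18
  Term paper 92 × 0.09 = 8.28
  Practicals 87 × 0.31 = 26.97
  Lab reports 76 × 0.18 = 13.68
  Studio work 93 × 0.08 = 7.44
  Capstone 84 × 0.07 = 5.88
Sum = 81.97
81.97 is ≥ 81 and < 84 → B-

B-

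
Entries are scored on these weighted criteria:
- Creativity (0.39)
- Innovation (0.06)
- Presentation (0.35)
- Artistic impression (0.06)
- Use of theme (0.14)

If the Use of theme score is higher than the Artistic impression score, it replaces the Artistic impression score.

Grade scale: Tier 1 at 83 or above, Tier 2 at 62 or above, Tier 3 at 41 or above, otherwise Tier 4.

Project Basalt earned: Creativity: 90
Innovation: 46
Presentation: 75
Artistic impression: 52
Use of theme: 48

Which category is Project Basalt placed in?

Use of theme (48) ≤ Artistic impression (52), so Artistic impression stays at 52.
Weighted total:
  Creativity 90 × 0.39 = 35.1
  Innovation 46 × 0.06 = 2.76
  Presentation 75 × 0.35 = 26.25
  Artistic impression 52 × 0.06 = 3.12
  Use of theme 48 × 0.14 = 6.72
Sum = 73.95
73.95 is ≥ 62 and < 83 → Tier 2

Tier 2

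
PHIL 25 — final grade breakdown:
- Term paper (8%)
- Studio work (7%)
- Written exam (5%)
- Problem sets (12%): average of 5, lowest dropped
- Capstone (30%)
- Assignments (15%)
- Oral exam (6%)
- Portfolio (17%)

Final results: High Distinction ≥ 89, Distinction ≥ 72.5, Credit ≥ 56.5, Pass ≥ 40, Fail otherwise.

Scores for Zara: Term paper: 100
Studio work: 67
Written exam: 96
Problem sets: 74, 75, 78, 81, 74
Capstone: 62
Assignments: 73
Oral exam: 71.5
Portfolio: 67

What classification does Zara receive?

Problem sets: drop 74 → average of remaining 4 = 308/4 = 77
Weighted total:
  Term paper 100 × 0.08 = 8
  Studio work 67 × 0.07 = 4.69
  Written exam 96 × 0.05 = 4.8
  Problem sets 77 × 0.12 = 9.24
  Capstone 62 × 0.3 = 18.6
  Assignments 73 × 0.15 = 10.95
  Oral exam 71.5 × 0.06 = 4.29
  Portfolio 67 × 0.17 = 11.39
Sum = 71.96
71.96 is ≥ 56.5 and < 72.5 → Credit

Credit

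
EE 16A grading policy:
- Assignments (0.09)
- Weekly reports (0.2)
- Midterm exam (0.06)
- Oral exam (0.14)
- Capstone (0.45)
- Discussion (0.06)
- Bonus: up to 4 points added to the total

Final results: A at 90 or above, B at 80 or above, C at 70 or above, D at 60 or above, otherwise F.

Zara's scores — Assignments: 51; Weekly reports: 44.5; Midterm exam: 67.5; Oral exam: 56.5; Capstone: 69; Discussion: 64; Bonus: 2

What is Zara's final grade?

Weighted total:
  Assignments 51 × 0.09 = 4.59
  Weekly reports 44.5 × 0.2 = 8.9
  Midterm exam 67.5 × 0.06 = 4.05
  Oral exam 56.5 × 0.14 = 7.91
  Capstone 69 × 0.45 = 31.05
  Discussion 64 × 0.06 = 3.84
Sum = 60.34
Bonus: 60.34 + 2 = 62.34
62.34 is ≥ 60 and < 70 → D

D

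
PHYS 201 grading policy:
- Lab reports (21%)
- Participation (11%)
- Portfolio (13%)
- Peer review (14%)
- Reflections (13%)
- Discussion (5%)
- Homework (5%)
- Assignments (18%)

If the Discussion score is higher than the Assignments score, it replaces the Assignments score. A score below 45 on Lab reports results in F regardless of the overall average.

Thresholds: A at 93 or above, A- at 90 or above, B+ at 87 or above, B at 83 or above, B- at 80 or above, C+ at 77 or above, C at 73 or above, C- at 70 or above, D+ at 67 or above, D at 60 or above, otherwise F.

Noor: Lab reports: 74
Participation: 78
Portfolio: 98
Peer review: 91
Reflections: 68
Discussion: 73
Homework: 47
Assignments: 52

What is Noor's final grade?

C+

Discussion (73) > Assignments (52), so Assignments counts as 73.
Lab reports score 74 ≥ 45: minimum met.
Weighted total:
  Lab reports 74 × 0.21 = 15.54
  Participation 78 × 0.11 = 8.58
  Portfolio 98 × 0.13 = 12.74
  Peer review 91 × 0.14 = 12.74
  Reflections 68 × 0.13 = 8.84
  Discussion 73 × 0.05 = 3.65
  Homework 47 × 0.05 = 2.35
  Assignments 73 × 0.18 = 13.14
Sum = 77.58
77.58 is ≥ 77 and < 80 → C+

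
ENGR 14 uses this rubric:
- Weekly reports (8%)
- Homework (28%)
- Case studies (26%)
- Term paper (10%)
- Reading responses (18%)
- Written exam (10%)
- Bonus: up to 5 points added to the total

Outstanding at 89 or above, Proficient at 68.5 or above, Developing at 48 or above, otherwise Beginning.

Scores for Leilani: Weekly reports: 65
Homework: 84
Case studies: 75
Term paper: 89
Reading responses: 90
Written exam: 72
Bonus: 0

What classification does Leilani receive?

Proficient

Weighted total:
  Weekly reports 65 × 0.08 = 5.2
  Homework 84 × 0.28 = 23.52
  Case studies 75 × 0.26 = 19.5
  Term paper 89 × 0.1 = 8.9
  Reading responses 90 × 0.18 = 16.2
  Written exam 72 × 0.1 = 7.2
Sum = 80.52
Bonus: 80.52 + 0 = 80.52
80.52 is ≥ 68.5 and < 89 → Proficient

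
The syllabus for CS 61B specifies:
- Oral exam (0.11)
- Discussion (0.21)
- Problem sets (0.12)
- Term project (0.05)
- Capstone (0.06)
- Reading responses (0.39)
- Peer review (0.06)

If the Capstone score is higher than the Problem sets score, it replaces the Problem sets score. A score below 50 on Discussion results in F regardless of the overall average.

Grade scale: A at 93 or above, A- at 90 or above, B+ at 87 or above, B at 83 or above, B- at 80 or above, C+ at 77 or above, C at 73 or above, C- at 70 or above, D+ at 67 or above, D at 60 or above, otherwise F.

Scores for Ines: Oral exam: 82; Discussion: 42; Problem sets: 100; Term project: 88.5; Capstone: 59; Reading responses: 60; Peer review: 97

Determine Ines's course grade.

F

Capstone (59) ≤ Problem sets (100), so Problem sets stays at 100.
Discussion score 42 < 50: minimum not met.
Weighted total:
  Oral exam 82 × 0.11 = 9.02
  Discussion 42 × 0.21 = 8.82
  Problem sets 100 × 0.12 = 12
  Term project 88.5 × 0.05 = 4.425
  Capstone 59 × 0.06 = 3.54
  Reading responses 60 × 0.39 = 23.4
  Peer review 97 × 0.06 = 5.82
Sum = 67.025
Because the Discussion minimum was not met, the result is F.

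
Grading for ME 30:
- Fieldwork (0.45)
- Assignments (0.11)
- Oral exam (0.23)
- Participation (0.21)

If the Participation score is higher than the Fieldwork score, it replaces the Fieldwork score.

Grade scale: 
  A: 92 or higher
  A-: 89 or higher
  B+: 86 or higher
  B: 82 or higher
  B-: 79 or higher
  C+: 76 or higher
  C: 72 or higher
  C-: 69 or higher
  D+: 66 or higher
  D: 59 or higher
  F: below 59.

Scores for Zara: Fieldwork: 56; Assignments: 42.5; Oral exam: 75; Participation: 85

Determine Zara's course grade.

Participation (85) > Fieldwork (56), so Fieldwork counts as 85.
Weighted total:
  Fieldwork 85 × 0.45 = 38.25
  Assignments 42.5 × 0.11 = 4.675
  Oral exam 75 × 0.23 = 17.25
  Participation 85 × 0.21 = 17.85
Sum = 78.025
78.025 is ≥ 76 and < 79 → C+

C+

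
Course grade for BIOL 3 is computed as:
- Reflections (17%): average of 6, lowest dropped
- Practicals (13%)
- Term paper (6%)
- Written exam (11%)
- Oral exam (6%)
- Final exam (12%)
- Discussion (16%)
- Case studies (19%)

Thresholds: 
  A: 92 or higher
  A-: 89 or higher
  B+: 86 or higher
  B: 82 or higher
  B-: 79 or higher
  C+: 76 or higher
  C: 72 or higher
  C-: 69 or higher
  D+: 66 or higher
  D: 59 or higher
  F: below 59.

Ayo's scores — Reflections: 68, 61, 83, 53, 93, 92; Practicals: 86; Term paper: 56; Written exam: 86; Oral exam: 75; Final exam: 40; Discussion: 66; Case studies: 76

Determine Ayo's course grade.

Reflections: drop 53 → average of remaining 5 = 397/5 = 79.4
Weighted total:
  Reflections 79.4 × 0.17 = 13.498
  Practicals 86 × 0.13 = 11.18
  Term paper 56 × 0.06 = 3.36
  Written exam 86 × 0.11 = 9.46
  Oral exam 75 × 0.06 = 4.5
  Final exam 40 × 0.12 = 4.8
  Discussion 66 × 0.16 = 10.56
  Case studies 76 × 0.19 = 14.44
Sum = 71.798
71.798 is ≥ 69 and < 72 → C-

C-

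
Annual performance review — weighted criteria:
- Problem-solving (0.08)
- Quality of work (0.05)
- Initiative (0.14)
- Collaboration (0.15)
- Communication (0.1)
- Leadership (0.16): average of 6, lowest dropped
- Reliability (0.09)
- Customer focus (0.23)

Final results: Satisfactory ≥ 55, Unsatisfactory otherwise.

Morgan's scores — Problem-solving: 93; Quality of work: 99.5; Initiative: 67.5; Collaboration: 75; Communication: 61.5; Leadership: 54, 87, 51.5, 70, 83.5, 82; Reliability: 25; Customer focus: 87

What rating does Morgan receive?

Satisfactory

Leadership: drop 51.5 → average of remaining 5 = 376.5/5 = 75.3
Weighted total:
  Problem-solving 93 × 0.08 = 7.44
  Quality of work 99.5 × 0.05 = 4.975
  Initiative 67.5 × 0.14 = 9.45
  Collaboration 75 × 0.15 = 11.25
  Communication 61.5 × 0.1 = 6.15
  Leadership 75.3 × 0.16 = 12.048
  Reliability 25 × 0.09 = 2.25
  Customer focus 87 × 0.23 = 20.01
Sum = 73.573
73.573 ≥ 55 → Satisfactory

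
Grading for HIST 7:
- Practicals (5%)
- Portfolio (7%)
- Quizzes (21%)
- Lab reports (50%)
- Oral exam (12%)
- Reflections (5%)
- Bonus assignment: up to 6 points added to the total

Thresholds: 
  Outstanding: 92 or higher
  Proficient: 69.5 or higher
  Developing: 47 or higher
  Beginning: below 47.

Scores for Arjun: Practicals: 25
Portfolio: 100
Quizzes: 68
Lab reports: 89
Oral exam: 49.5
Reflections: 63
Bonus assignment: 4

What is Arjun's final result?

Weighted total:
  Practicals 25 × 0.05 = 1.25
  Portfolio 100 × 0.07 = 7
  Quizzes 68 × 0.21 = 14.28
  Lab reports 89 × 0.5 = 44.5
  Oral exam 49.5 × 0.12 = 5.94
  Reflections 63 × 0.05 = 3.15
Sum = 76.12
Bonus assignment: 76.12 + 4 = 80.12
80.12 is ≥ 69.5 and < 92 → Proficient

Proficient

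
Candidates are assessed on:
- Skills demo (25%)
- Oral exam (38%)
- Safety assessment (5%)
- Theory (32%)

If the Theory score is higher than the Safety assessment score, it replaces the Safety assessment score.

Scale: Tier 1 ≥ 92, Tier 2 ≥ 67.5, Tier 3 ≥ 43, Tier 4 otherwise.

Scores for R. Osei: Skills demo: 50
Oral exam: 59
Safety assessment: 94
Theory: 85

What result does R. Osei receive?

Theory (85) ≤ Safety assessment (94), so Safety assessment stays at 94.
Weighted total:
  Skills demo 50 × 0.25 = 12.5
  Oral exam 59 × 0.38 = 22.42
  Safety assessment 94 × 0.05 = 4.7
  Theory 85 × 0.32 = 27.2
Sum = 66.82
66.82 is ≥ 43 and < 67.5 → Tier 3

Tier 3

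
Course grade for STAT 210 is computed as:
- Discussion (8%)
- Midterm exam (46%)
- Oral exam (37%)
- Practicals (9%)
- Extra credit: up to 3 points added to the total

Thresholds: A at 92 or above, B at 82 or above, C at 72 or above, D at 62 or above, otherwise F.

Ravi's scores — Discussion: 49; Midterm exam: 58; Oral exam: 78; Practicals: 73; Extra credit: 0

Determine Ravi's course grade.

D

Weighted total:
  Discussion 49 × 0.08 = 3.92
  Midterm exam 58 × 0.46 = 26.68
  Oral exam 78 × 0.37 = 28.86
  Practicals 73 × 0.09 = 6.57
Sum = 66.03
Extra credit: 66.03 + 0 = 66.03
66.03 is ≥ 62 and < 72 → D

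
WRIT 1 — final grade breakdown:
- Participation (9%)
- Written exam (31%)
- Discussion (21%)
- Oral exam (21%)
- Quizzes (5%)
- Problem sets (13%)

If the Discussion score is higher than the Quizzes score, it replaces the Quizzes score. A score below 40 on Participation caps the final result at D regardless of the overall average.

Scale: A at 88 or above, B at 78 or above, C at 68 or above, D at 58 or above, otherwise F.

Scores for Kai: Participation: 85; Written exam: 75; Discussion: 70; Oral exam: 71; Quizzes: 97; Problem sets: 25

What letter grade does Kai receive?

C

Discussion (70) ≤ Quizzes (97), so Quizzes stays at 97.
Participation score 85 ≥ 40: minimum met.
Weighted total:
  Participation 85 × 0.09 = 7.65
  Written exam 75 × 0.31 = 23.25
  Discussion 70 × 0.21 = 14.7
  Oral exam 71 × 0.21 = 14.91
  Quizzes 97 × 0.05 = 4.85
  Problem sets 25 × 0.13 = 3.25
Sum = 68.61
68.61 is ≥ 68 and < 78 → C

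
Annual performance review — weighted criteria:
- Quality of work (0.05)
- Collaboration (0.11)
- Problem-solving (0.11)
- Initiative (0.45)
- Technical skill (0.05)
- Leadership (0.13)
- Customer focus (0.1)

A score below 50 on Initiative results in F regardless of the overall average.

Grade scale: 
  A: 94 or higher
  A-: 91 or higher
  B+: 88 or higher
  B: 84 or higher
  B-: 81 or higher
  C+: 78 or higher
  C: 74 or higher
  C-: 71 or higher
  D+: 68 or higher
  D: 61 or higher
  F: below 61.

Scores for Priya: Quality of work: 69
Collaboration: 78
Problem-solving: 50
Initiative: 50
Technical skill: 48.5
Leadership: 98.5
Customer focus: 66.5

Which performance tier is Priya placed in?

Initiative score 50 ≥ 50: minimum met.
Weighted total:
  Quality of work 69 × 0.05 = 3.45
  Collaboration 78 × 0.11 = 8.58
  Problem-solving 50 × 0.11 = 5.5
  Initiative 50 × 0.45 = 22.5
  Technical skill 48.5 × 0.05 = 2.425
  Leadership 98.5 × 0.13 = 12.805
  Customer focus 66.5 × 0.1 = 6.65
Sum = 61.91
61.91 is ≥ 61 and < 68 → D

D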